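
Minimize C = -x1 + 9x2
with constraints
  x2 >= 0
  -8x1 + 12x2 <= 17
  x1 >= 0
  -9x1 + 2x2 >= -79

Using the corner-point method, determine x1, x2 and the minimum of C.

x1 = 79/9, x2 = 0, minimum C = -79/9

Vertices and C = -x1 + 9x2:
  (0, 0) → C = 0
  (79/9, 0) → C = -79/9
  (0, 17/12) → C = 51/4
  (491/46, 785/92) → C = 6083/92

The optimum lies where x2 = 0 and -9x1 + 2x2 = -79.
Solving simultaneously gives x1 = 79/9, x2 = 0.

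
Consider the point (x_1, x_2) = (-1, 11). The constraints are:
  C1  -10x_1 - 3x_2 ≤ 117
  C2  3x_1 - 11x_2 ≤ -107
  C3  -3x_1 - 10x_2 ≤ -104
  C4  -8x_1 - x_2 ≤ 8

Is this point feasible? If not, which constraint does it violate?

C1: -23 ≤ 117 ✓
C2: -124 ≤ -107 ✓
C3: -107 ≤ -104 ✓
C4: -3 ≤ 8 ✓

feasible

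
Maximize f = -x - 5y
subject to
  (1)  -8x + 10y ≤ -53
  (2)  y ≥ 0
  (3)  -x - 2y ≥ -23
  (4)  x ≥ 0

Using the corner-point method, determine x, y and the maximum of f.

Feasible corners and f = -x - 5y:
  (53/8, 0) → f = -53/8
  (168/13, 131/26) → f = -991/26
  (23, 0) → f = -23

x = 53/8, y = 0, maximum f = -53/8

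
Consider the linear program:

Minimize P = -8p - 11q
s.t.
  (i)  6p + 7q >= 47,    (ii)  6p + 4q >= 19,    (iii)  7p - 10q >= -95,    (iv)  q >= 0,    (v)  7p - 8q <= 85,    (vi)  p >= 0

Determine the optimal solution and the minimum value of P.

p = 115, q = 90, minimum P = -1910

Vertices and P = -8p - 11q:
  (47/6, 0) → P = -188/3
  (0, 47/7) → P = -517/7
  (115, 90) → P = -1910
  (0, 19/2) → P = -209/2
  (85/7, 0) → P = -680/7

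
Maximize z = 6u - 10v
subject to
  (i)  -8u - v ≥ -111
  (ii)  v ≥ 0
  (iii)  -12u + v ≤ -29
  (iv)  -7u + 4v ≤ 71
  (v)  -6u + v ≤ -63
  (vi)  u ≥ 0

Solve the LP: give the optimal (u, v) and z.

Extreme points and z = 6u - 10v:
  (111/8, 0) → z = 333/4
  (87/7, 81/7) → z = -288/7
  (21/2, 0) → z = 63

The optimum lies where -8u - v = -111 and v = 0.
Solving simultaneously gives u = 111/8, v = 0.

u = 111/8, v = 0, maximum z = 333/4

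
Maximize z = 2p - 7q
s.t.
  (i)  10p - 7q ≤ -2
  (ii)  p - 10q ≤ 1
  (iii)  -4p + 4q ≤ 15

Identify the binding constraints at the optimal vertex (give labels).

Corner points and z = 2p - 7q:
  (-9/31, -4/31) → z = 10/31
  (97/12, 71/6) → z = -200/3
  (-77/18, -19/36) → z = -175/36

The maximum is at (-9/31, -4/31). Substituting into each constraint, equality holds for (i) and (ii); the remaining constraints have slack.

(i) and (ii)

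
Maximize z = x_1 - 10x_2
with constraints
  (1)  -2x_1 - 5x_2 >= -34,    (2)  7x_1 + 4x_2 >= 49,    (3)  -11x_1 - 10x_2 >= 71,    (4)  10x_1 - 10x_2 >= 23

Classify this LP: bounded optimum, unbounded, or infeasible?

unbounded

From the feasible point (387/13, -518/13), moving in the direction (10, -11) keeps every constraint satisfied while z increases without bound.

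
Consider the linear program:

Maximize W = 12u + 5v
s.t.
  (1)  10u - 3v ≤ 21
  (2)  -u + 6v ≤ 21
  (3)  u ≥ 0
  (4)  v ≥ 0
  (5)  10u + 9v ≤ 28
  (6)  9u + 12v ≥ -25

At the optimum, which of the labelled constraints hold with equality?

(1) and (5)

Corner points and W = 12u + 5v:
  (21/10, 0) → W = 126/5
  (91/40, 7/12) → W = 1813/60
  (0, 0) → W = 0
  (0, 28/9) → W = 140/9

The maximum is at (91/40, 7/12). Substituting into each constraint, equality holds for (1) and (5); the remaining constraints have slack.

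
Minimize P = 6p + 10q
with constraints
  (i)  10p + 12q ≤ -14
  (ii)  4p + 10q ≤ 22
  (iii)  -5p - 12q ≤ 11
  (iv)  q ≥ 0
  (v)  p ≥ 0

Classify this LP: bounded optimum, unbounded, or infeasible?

The boundaries 10p + 12q = -14 and 4p + 10q = 22 meet at (-101/13, 69/13), but that point violates p ≥ 0. Every candidate vertex is excluded by some other constraint, so the feasible region is empty.

infeasible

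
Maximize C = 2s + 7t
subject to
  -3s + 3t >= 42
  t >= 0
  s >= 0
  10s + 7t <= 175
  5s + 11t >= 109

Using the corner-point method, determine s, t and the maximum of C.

s = 0, t = 25, maximum C = 175

Feasible corners and C = 2s + 7t:
  (0, 14) → C = 98
  (77/17, 315/17) → C = 2359/17
  (0, 25) → C = 175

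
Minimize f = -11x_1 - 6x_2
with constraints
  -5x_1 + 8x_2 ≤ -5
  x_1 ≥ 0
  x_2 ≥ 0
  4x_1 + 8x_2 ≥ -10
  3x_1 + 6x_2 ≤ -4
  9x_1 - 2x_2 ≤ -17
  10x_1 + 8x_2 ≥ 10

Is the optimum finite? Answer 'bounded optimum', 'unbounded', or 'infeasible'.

infeasible

The boundaries 9x_1 - 2x_2 = -17 and 10x_1 + 8x_2 = 10 meet at (-29/23, 65/23), but that point violates -5x_1 + 8x_2 ≤ -5. Every candidate vertex is excluded by some other constraint, so the feasible region is empty.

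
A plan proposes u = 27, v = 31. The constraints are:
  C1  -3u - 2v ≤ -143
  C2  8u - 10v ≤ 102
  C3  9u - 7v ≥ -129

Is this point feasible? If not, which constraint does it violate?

feasible

C1: -143 ≤ -143 ✓
C2: -94 ≤ 102 ✓
C3: 26 ≥ -129 ✓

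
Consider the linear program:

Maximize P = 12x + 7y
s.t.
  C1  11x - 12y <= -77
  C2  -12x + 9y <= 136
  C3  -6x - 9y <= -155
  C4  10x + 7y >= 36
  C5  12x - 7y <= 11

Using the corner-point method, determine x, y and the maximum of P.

x = 1051/24, y = 147/2, maximum P = 1040

Corner points and P = 12x + 7y:
  (389/57, 2167/171) → P = 29173/171
  (671/67, 1045/67) → P = 15367/67
  (19/18, 446/27) → P = 3464/27
  (1051/24, 147/2) → P = 1040

The optimum lies where -12x + 9y = 136 and 12x - 7y = 11.
Solving simultaneously gives x = 1051/24, y = 147/2.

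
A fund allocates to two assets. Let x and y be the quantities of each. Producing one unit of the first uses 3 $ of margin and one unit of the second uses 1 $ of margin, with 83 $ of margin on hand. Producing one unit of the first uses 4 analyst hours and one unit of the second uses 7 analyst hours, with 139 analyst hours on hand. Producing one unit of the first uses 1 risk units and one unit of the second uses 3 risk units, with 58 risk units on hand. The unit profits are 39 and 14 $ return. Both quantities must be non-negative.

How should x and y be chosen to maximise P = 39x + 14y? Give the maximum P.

The optimum lies where 3x + y = 83 and 4x + 7y = 139.
Solving simultaneously gives x = 26, y = 5.

x = 26, y = 5, maximum P = 1084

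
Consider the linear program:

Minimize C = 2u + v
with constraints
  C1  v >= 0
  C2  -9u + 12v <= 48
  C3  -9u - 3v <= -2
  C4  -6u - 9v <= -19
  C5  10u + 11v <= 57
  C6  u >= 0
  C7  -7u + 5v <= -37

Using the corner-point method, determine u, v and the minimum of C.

u = 37/7, v = 0, minimum C = 74/7

Corner points and C = 2u + v:
  (57/10, 0) → C = 57/5
  (37/7, 0) → C = 74/7
  (692/127, 29/127) → C = 1413/127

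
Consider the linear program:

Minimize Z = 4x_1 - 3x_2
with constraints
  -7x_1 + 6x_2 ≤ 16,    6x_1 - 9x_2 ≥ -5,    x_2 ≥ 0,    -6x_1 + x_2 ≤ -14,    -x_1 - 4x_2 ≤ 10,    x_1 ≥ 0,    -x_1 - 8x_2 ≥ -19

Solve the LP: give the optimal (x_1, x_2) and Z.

At the optimal vertex, -6x_1 + x_2 = -14 and -x_1 - 8x_2 = -19.
Solving simultaneously gives x_1 = 131/49, x_2 = 100/49.

x_1 = 131/49, x_2 = 100/49, minimum Z = 32/7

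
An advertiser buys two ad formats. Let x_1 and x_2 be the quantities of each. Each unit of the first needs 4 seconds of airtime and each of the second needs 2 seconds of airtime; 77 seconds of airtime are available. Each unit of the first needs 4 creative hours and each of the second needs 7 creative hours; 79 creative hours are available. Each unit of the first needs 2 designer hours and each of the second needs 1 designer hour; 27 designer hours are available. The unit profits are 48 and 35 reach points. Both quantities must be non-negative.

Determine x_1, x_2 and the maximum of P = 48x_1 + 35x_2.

Extreme points and P = 48x_1 + 35x_2:
  (0, 0) → P = 0
  (0, 79/7) → P = 395
  (27/2, 0) → P = 648
  (11, 5) → P = 703

x_1 = 11, x_2 = 5, maximum P = 703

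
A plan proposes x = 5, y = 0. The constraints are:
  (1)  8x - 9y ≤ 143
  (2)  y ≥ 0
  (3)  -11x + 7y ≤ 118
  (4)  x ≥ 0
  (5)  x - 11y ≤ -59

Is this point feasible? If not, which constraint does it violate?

not feasible — violates (5)

Constraint (5): x - 11y = 5, which is not ≤ -59. All other constraints are satisfied.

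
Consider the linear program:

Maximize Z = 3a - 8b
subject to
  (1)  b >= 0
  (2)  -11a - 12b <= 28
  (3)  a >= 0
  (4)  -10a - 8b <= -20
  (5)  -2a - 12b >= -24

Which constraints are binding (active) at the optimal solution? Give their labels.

Vertices and Z = 3a - 8b:
  (2, 0) → Z = 6
  (12, 0) → Z = 36
  (6/13, 25/13) → Z = -14

The maximum is at (12, 0). Substituting into each constraint, equality holds for (1) and (5); the remaining constraints have slack.

(1) and (5)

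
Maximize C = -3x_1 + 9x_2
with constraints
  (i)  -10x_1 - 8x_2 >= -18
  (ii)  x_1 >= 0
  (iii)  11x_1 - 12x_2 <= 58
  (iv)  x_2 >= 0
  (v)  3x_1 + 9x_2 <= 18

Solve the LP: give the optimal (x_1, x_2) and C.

x_1 = 0, x_2 = 2, maximum C = 18

Corner points and C = -3x_1 + 9x_2:
  (9/5, 0) → C = -27/5
  (3/11, 21/11) → C = 180/11
  (0, 0) → C = 0
  (0, 2) → C = 18

The optimum lies where x_1 = 0 and 3x_1 + 9x_2 = 18.
Solving simultaneously gives x_1 = 0, x_2 = 2.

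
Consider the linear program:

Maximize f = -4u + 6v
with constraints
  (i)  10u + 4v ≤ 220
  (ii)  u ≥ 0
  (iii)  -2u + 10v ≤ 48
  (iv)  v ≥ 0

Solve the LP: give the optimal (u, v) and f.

u = 0, v = 24/5, maximum f = 144/5

The binding constraints are u = 0 and -2u + 10v = 48.
Solving simultaneously gives u = 0, v = 24/5.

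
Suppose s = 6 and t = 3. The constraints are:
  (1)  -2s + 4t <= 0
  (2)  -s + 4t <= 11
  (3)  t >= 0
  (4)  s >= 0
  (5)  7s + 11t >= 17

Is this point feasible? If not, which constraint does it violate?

(1): 0 ≤ 0 ✓
(2): 6 ≤ 11 ✓
(3): 3 ≥ 0 ✓
(4): 6 ≥ 0 ✓
(5): 75 ≥ 17 ✓

feasible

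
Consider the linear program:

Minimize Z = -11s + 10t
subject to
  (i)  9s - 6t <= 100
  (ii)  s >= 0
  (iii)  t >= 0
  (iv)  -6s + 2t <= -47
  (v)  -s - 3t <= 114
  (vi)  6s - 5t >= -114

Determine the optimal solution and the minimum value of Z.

At the optimal vertex, 9s - 6t = 100 and t = 0.
Solving simultaneously gives s = 100/9, t = 0.

s = 100/9, t = 0, minimum Z = -1100/9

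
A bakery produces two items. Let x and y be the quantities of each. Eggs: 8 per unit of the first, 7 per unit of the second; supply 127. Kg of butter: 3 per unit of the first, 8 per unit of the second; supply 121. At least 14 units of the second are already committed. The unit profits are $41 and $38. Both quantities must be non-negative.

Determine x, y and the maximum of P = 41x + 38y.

Vertices and P = 41x + 38y:
  (0, 121/8) → P = 2299/4
  (0, 14) → P = 532
  (3, 14) → P = 655

x = 3, y = 14, maximum P = 655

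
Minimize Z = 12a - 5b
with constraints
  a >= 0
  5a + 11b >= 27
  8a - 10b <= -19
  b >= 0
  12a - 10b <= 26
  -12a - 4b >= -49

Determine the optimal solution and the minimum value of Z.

a = 0, b = 49/4, minimum Z = -245/4

The optimum lies where a = 0 and -12a - 4b = -49.
Solving simultaneously gives a = 0, b = 49/4.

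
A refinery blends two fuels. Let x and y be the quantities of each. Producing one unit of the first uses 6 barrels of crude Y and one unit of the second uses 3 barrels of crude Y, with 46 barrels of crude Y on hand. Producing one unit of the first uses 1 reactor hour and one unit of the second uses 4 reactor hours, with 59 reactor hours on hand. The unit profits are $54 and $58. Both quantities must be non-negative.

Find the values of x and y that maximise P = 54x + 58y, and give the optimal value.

x = 1/3, y = 44/3, maximum P = 2606/3

The binding constraints are 6x + 3y = 46 and x + 4y = 59.
Solving simultaneously gives x = 1/3, y = 44/3.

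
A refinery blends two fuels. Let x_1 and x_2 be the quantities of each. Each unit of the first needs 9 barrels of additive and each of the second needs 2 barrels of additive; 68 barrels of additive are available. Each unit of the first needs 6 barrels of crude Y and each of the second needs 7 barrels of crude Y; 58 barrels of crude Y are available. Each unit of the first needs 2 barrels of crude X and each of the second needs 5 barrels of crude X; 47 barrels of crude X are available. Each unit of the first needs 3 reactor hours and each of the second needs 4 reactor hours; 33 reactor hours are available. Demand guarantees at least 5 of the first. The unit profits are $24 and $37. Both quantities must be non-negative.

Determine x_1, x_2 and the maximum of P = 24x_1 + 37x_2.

The binding constraints are 6x_1 + 7x_2 = 58 and x_1 = 5.
Solving simultaneously gives x_1 = 5, x_2 = 4.

x_1 = 5, x_2 = 4, maximum P = 268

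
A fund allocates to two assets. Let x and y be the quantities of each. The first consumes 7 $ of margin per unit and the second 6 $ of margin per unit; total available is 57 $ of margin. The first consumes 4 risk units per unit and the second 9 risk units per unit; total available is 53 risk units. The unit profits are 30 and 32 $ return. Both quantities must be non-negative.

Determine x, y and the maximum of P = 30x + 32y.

x = 5, y = 11/3, maximum P = 802/3

The optimum lies where 7x + 6y = 57 and 4x + 9y = 53.
Solving simultaneously gives x = 5, y = 11/3.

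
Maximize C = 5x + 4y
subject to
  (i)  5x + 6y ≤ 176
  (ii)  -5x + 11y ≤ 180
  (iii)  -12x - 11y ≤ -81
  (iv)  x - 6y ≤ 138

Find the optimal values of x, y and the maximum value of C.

x = 157/3, y = -257/18, maximum C = 1841/9

Feasible corners and C = 5x + 4y:
  (856/85, 356/17) → C = 2280/17
  (157/3, -257/18) → C = 1841/9
  (-99/17, 2565/187) → C = 4815/187
  (2004/83, -1575/83) → C = 3720/83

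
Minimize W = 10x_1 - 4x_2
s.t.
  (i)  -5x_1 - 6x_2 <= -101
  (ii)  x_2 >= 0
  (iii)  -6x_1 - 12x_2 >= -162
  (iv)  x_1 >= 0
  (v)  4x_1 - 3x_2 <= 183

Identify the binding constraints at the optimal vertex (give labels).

Corner points and W = 10x_1 - 4x_2:
  (101/5, 0) → W = 202
  (10, 17/2) → W = 66
  (27, 0) → W = 270

The minimum is at (10, 17/2). Substituting into each constraint, equality holds for (i) and (iii); the remaining constraints have slack.

(i) and (iii)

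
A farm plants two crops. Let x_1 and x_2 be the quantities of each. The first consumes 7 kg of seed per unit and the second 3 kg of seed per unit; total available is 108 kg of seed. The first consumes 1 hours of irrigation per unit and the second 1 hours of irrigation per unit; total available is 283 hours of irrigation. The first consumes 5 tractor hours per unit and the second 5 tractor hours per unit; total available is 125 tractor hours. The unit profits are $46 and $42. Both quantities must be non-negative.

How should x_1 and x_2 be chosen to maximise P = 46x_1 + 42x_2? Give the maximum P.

Vertices and P = 46x_1 + 42x_2:
  (0, 0) → P = 0
  (0, 25) → P = 1050
  (108/7, 0) → P = 4968/7
  (33/4, 67/4) → P = 1083

x_1 = 33/4, x_2 = 67/4, maximum P = 1083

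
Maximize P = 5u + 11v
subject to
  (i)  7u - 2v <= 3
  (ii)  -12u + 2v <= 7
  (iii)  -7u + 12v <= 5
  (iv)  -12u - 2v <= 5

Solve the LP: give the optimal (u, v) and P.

Extreme points and P = 5u + 11v:
  (23/35, 4/5) → P = 423/35
  (-2/19, -71/38) → P = -801/38
  (-35/79, 25/158) → P = -75/158

The optimum lies where 7u - 2v = 3 and -7u + 12v = 5.
Solving simultaneously gives u = 23/35, v = 4/5.

u = 23/35, v = 4/5, maximum P = 423/35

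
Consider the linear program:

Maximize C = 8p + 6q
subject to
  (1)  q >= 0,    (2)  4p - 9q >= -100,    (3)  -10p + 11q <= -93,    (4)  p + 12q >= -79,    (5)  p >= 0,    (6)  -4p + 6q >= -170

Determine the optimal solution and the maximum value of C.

p = 355/2, q = 90, maximum C = 1960

Extreme points and C = 8p + 6q:
  (93/10, 0) → C = 372/5
  (85/2, 0) → C = 340
  (1937/46, 686/23) → C = 11864/23
  (355/2, 90) → C = 1960

The optimum lies where 4p - 9q = -100 and -4p + 6q = -170.
Solving simultaneously gives p = 355/2, q = 90.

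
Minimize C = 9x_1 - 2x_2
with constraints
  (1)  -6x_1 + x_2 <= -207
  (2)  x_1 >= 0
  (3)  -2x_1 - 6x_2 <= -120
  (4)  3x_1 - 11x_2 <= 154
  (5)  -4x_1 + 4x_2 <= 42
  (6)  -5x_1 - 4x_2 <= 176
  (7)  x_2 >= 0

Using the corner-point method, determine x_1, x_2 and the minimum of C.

Vertices and C = 9x_1 - 2x_2:
  (681/19, 153/19) → C = 5823/19
  (87/2, 54) → C = 567/2
  (561/10, 13/10) → C = 5023/10
The feasible region is unbounded (it extends along (1, 1), (11, 3)), but C strictly increases along every unbounded feasible direction, so there is no improving ray and the minimum is attained at a vertex.

At the optimal vertex, -6x_1 + x_2 = -207 and -4x_1 + 4x_2 = 42.
Solving simultaneously gives x_1 = 87/2, x_2 = 54.

x_1 = 87/2, x_2 = 54, minimum C = 567/2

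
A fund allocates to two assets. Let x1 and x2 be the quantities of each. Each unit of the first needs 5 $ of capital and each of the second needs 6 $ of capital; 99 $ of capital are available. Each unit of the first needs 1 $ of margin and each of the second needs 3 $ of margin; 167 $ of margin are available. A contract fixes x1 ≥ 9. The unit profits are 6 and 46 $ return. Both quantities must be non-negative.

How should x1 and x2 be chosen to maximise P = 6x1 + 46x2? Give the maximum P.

x1 = 9, x2 = 9, maximum P = 468

Extreme points and P = 6x1 + 46x2:
  (99/5, 0) → P = 594/5
  (9, 0) → P = 54
  (9, 9) → P = 468

The optimum lies where 5x1 + 6x2 = 99 and x1 = 9.
Solving simultaneously gives x1 = 9, x2 = 9.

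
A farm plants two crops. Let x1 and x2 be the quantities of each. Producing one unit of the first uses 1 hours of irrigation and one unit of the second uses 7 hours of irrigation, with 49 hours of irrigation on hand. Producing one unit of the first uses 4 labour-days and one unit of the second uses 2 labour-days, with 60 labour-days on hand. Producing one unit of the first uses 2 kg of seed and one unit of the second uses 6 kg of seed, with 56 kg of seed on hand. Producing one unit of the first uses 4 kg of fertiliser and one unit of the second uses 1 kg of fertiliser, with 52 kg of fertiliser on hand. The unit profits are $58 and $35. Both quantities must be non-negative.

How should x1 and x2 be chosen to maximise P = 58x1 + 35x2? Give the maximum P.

x1 = 35/3, x2 = 16/3, maximum P = 2590/3

Feasible corners and P = 58x1 + 35x2:
  (0, 0) → P = 0
  (0, 7) → P = 245
  (13, 0) → P = 754
  (35/3, 16/3) → P = 2590/3

The optimum lies where x1 + 7x2 = 49 and 4x1 + x2 = 52.
Solving simultaneously gives x1 = 35/3, x2 = 16/3.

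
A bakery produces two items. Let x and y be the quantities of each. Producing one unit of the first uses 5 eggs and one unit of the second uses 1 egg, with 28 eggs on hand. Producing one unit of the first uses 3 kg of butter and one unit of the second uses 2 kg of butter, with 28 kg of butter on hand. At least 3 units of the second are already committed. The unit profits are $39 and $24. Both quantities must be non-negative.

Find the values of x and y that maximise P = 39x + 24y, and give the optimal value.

x = 4, y = 8, maximum P = 348

Vertices and P = 39x + 24y:
  (0, 14) → P = 336
  (0, 3) → P = 72
  (4, 8) → P = 348
  (5, 3) → P = 267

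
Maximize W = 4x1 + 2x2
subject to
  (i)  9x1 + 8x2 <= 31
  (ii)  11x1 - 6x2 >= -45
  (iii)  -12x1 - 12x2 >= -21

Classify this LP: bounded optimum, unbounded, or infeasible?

unbounded

From the feasible point (17, -61/4), moving in the direction (8, -9) keeps every constraint satisfied while W increases without bound.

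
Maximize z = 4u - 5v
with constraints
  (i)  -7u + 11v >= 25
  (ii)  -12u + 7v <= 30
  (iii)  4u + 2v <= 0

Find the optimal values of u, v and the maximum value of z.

u = -25/29, v = 50/29, maximum z = -350/29

Extreme points and z = 4u - 5v:
  (-155/83, 90/83) → z = -1070/83
  (-25/29, 50/29) → z = -350/29
  (-15/13, 30/13) → z = -210/13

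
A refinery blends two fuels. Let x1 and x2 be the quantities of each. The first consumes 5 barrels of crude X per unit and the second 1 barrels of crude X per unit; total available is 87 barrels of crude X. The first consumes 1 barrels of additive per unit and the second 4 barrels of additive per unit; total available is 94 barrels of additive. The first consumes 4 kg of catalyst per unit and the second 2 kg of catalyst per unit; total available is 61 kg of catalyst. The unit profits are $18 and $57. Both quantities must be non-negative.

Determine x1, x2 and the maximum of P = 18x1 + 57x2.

x1 = 4, x2 = 45/2, maximum P = 2709/2

Vertices and P = 18x1 + 57x2:
  (0, 0) → P = 0
  (0, 47/2) → P = 2679/2
  (61/4, 0) → P = 549/2
  (4, 45/2) → P = 2709/2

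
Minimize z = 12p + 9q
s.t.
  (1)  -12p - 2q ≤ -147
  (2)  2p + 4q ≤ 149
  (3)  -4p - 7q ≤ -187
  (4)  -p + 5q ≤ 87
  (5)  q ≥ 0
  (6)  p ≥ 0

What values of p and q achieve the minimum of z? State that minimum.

p = 326/27, q = 535/27, minimum z = 2909/9

Corner points and z = 12p + 9q:
  (397/14, 323/14) → z = 7671/14
  (149/2, 0) → z = 894
  (326/27, 535/27) → z = 2909/9
  (187/4, 0) → z = 561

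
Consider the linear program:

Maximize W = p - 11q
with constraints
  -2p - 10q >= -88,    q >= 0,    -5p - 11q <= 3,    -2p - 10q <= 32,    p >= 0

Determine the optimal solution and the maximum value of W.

p = 44, q = 0, maximum W = 44

Extreme points and W = p - 11q:
  (44, 0) → W = 44
  (0, 44/5) → W = -484/5
  (0, 0) → W = 0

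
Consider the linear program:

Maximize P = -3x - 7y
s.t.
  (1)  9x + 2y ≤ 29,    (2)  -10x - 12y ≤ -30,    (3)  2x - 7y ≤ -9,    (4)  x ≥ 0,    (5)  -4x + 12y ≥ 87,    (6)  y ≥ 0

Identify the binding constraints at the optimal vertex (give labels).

(4) and (5)

Extreme points and P = -3x - 7y:
  (0, 29/2) → P = -203/2
  (3/2, 31/4) → P = -235/4
  (0, 29/4) → P = -203/4

The maximum is at (0, 29/4). Substituting into each constraint, equality holds for (4) and (5); the remaining constraints have slack.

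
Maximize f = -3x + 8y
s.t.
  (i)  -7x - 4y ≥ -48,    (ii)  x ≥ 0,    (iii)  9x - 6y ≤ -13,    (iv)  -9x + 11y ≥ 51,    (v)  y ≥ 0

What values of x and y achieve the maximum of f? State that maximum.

Vertices and f = -3x + 8y:
  (0, 12) → f = 96
  (324/113, 789/113) → f = 5340/113
  (0, 51/11) → f = 408/11

x = 0, y = 12, maximum f = 96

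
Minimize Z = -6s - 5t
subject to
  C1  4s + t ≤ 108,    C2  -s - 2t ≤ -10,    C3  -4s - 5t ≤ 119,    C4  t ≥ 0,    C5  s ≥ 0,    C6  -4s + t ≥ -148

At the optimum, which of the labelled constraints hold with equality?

C1 and C5

Extreme points and Z = -6s - 5t:
  (27, 0) → Z = -162
  (0, 108) → Z = -540
  (10, 0) → Z = -60
  (0, 5) → Z = -25

The minimum is at (0, 108). Substituting into each constraint, equality holds for C1 and C5; the remaining constraints have slack.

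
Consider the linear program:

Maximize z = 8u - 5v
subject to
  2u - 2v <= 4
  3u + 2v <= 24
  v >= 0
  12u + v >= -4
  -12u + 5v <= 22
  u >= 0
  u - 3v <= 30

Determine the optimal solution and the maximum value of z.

Extreme points and z = 8u - 5v:
  (28/5, 18/5) → z = 134/5
  (2, 0) → z = 16
  (76/39, 118/13) → z = -1162/39
  (0, 0) → z = 0
  (0, 22/5) → z = -22

The binding constraints are 2u - 2v = 4 and 3u + 2v = 24.
Solving simultaneously gives u = 28/5, v = 18/5.

u = 28/5, v = 18/5, maximum z = 134/5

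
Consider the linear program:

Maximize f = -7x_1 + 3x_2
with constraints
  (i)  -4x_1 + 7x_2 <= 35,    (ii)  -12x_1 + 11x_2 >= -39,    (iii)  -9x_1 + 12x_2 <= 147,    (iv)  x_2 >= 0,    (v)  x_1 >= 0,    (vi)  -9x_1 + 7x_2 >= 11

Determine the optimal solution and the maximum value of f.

x_1 = 0, x_2 = 5, maximum f = 15

Corner points and f = -7x_1 + 3x_2:
  (0, 5) → f = 15
  (24/5, 271/35) → f = -363/35
  (0, 11/7) → f = 33/7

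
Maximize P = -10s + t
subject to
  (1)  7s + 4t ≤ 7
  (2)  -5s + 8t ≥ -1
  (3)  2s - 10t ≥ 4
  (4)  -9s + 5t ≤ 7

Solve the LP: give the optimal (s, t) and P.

s = -61/47, t = -44/47, maximum P = 566/47

Extreme points and P = -10s + t:
  (-11/17, -9/17) → P = 101/17
  (-61/47, -44/47) → P = 566/47
  (-9/8, -5/8) → P = 85/8

The optimum lies where -5s + 8t = -1 and -9s + 5t = 7.
Solving simultaneously gives s = -61/47, t = -44/47.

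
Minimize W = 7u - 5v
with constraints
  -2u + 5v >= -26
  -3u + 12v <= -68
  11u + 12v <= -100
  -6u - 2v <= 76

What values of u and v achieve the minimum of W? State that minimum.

u = -388/39, v = -106/13, minimum W = -1126/39

Feasible corners and W = 7u - 5v:
  (-28/9, -58/9) → W = 94/9
  (-164/17, -154/17) → W = -378/17
  (-388/39, -106/13) → W = -1126/39

At the optimal vertex, -3u + 12v = -68 and -6u - 2v = 76.
Solving simultaneously gives u = -388/39, v = -106/13.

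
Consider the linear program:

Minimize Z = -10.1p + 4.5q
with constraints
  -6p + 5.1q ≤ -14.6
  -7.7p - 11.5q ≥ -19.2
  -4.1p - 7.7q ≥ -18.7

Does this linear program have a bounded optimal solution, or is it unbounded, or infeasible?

From the feasible point (26582/10827, 278/10827), moving in the direction (11.5, -7.7) keeps every constraint satisfied while Z decreases without bound.

unbounded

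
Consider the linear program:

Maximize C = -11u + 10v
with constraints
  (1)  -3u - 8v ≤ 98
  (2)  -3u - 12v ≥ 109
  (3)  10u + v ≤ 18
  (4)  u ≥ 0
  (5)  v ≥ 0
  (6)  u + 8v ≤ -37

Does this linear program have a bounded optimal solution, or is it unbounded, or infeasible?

infeasible

The boundaries -3u - 8v = 98 and 10u + v = 18 meet at (22/7, -94/7), but that point violates v ≥ 0. Every candidate vertex is excluded by some other constraint, so the feasible region is empty.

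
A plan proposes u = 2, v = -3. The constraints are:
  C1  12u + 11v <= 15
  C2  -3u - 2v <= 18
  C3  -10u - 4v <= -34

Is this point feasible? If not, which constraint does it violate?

not feasible — violates C3

Constraint C3: -10u - 4v = -8, which is not ≤ -34. All other constraints are satisfied.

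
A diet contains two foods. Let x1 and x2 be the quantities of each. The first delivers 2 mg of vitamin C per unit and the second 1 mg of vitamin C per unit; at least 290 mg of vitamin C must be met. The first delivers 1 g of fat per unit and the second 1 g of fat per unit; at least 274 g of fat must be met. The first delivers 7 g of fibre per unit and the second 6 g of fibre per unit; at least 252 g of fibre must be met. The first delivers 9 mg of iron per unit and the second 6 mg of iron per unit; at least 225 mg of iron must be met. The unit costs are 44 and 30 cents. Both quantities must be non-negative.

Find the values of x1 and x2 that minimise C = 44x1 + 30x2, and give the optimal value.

Extreme points and C = 44x1 + 30x2:
  (0, 290) → C = 8700
  (274, 0) → C = 12056
  (16, 258) → C = 8444
The feasible region is unbounded (it extends along (0, 1), (1, 0)), but C strictly increases along every unbounded feasible direction, so there is no improving ray and the minimum is attained at a vertex.

x1 = 16, x2 = 258, minimum C = 8444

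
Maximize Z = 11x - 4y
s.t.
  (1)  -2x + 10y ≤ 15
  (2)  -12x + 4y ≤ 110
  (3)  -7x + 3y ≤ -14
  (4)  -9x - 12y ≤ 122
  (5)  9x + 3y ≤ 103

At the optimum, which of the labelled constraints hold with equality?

(4) and (5)

Vertices and Z = 11x - 4y:
  (185/64, 133/64) → Z = 1503/64
  (985/96, 341/96) → Z = 3157/32
  (-66/37, -980/111) → Z = 1742/111
  (178/9, -25) → Z = 2858/9

The maximum is at (178/9, -25). Substituting into each constraint, equality holds for (4) and (5); the remaining constraints have slack.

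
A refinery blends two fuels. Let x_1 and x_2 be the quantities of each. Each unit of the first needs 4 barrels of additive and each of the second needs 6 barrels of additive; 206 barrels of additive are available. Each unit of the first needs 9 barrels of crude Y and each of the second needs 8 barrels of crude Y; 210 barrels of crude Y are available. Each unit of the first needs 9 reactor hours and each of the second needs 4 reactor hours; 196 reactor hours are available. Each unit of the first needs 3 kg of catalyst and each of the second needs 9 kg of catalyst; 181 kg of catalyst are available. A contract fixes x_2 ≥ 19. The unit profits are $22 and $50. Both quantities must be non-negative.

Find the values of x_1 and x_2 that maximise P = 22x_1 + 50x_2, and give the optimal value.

x_1 = 10/3, x_2 = 19, maximum P = 3070/3

Vertices and P = 22x_1 + 50x_2:
  (0, 181/9) → P = 9050/9
  (0, 19) → P = 950
  (10/3, 19) → P = 3070/3

At the optimal vertex, 3x_1 + 9x_2 = 181 and x_2 = 19.
Solving simultaneously gives x_1 = 10/3, x_2 = 19.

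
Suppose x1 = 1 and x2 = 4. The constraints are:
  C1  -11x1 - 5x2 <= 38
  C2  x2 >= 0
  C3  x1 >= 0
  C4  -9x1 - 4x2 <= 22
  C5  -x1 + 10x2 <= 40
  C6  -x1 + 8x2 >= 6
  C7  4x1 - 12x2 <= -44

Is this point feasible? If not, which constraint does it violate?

C1: -31 ≤ 38 ✓
C2: 4 ≥ 0 ✓
C3: 1 ≥ 0 ✓
C4: -25 ≤ 22 ✓
C5: 39 ≤ 40 ✓
C6: 31 ≥ 6 ✓
C7: -44 ≤ -44 ✓

feasible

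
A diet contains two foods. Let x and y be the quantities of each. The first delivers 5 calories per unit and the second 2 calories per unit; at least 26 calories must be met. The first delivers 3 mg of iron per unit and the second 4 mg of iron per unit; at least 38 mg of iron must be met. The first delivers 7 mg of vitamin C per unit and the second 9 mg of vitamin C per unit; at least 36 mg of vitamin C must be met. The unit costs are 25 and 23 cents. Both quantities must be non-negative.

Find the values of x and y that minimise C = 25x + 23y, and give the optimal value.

x = 2, y = 8, minimum C = 234

The feasible region is unbounded (it extends along (0, 1), (1, 0)), but C strictly increases along every unbounded feasible direction, so there is no improving ray and the minimum is attained at a vertex.

The binding constraints are 5x + 2y = 26 and 3x + 4y = 38.
Solving simultaneously gives x = 2, y = 8.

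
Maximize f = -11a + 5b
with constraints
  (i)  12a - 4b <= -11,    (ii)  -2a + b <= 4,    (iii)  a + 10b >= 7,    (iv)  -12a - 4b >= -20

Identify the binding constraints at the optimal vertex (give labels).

(ii) and (iii)

Corner points and f = -11a + 5b:
  (-41/62, 95/124) → f = 1377/124
  (3/8, 31/8) → f = 61/4
  (-11/7, 6/7) → f = 151/7
  (1/5, 22/5) → f = 99/5

The maximum is at (-11/7, 6/7). Substituting into each constraint, equality holds for (ii) and (iii); the remaining constraints have slack.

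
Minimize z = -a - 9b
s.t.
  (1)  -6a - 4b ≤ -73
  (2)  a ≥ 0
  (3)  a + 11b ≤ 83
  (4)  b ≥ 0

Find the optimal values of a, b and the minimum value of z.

a = 83, b = 0, minimum z = -83

At the optimal vertex, a + 11b = 83 and b = 0.
Solving simultaneously gives a = 83, b = 0.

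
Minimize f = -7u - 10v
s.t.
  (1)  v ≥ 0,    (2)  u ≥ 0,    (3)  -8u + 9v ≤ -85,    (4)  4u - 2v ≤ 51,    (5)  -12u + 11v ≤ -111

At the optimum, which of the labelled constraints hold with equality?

Vertices and f = -7u - 10v:
  (85/8, 0) → f = -595/8
  (51/4, 0) → f = -357/4
  (289/20, 17/5) → f = -2703/20

The minimum is at (289/20, 17/5). Substituting into each constraint, equality holds for (3) and (4); the remaining constraints have slack.

(3) and (4)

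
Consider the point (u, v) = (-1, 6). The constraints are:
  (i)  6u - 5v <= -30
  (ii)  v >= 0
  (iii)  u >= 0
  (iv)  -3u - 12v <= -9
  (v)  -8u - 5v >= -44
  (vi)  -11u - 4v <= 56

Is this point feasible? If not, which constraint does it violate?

not feasible — violates (iii)

Constraint (iii): u = -1, which is not ≥ 0. All other constraints are satisfied.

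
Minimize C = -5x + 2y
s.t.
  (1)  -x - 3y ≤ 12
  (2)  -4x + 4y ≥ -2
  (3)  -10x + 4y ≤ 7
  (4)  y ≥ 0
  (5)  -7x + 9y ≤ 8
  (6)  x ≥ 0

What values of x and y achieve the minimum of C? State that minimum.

x = 25/4, y = 23/4, minimum C = -79/4

The binding constraints are -4x + 4y = -2 and -7x + 9y = 8.
Solving simultaneously gives x = 25/4, y = 23/4.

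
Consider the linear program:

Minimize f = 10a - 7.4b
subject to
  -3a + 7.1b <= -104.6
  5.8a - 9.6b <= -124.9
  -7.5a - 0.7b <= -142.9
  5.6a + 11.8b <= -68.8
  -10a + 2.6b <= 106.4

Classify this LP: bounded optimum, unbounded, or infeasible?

infeasible

The boundaries -7.5a - 0.7b = -142.9 and 5.6a + 11.8b = -68.8 meet at (86719/4229, -65812/4229), but that point violates 5.8a - 9.6b ≤ -124.9. Every candidate vertex is excluded by some other constraint, so the feasible region is empty.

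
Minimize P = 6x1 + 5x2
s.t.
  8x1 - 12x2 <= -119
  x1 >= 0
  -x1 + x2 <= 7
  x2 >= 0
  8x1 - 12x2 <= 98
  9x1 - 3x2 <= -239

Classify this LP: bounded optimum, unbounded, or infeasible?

infeasible

The boundaries 8x1 - 12x2 = -119 and -x1 + x2 = 7 meet at (35/4, 63/4), but that point violates 9x1 - 3x2 ≤ -239. Every candidate vertex is excluded by some other constraint, so the feasible region is empty.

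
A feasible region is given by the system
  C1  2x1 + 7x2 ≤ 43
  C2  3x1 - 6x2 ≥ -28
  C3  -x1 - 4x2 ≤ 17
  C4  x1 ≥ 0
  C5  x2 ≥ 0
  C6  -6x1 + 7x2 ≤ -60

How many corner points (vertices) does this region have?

3

Intersecting each pair of boundary lines and keeping only the points that satisfy every inequality leaves:
  (43/2, 0)
  (103/8, 69/28)
  (10, 0)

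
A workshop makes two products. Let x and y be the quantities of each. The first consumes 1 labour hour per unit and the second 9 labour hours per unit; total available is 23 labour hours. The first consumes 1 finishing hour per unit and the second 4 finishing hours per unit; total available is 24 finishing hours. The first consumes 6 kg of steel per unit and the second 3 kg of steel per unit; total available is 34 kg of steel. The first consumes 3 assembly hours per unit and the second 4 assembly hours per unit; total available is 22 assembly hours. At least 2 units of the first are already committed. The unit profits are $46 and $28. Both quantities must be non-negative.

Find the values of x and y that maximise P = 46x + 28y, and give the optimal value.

Extreme points and P = 46x + 28y:
  (17/3, 0) → P = 782/3
  (2, 0) → P = 92
  (106/23, 47/23) → P = 6192/23
  (2, 7/3) → P = 472/3
  (14/3, 2) → P = 812/3

At the optimal vertex, 6x + 3y = 34 and 3x + 4y = 22.
Solving simultaneously gives x = 14/3, y = 2.

x = 14/3, y = 2, maximum P = 812/3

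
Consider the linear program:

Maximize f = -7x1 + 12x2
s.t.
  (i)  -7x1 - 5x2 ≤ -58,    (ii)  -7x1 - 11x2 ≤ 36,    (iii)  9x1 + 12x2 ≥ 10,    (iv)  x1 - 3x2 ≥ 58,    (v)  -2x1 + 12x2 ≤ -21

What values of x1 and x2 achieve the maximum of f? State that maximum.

x1 = 242/13, x2 = -512/39, maximum f = -3742/13

Feasible corners and f = -7x1 + 12x2:
  (542/15, -394/15) → f = -8522/15
  (242/13, -512/39) → f = -3742/13
  (211/2, 95/6) → f = -1097/2
The feasible region is unbounded (it extends along (11, -7), (6, 1)), but f strictly decreases along every unbounded feasible direction, so there is no improving ray and the maximum is attained at a vertex.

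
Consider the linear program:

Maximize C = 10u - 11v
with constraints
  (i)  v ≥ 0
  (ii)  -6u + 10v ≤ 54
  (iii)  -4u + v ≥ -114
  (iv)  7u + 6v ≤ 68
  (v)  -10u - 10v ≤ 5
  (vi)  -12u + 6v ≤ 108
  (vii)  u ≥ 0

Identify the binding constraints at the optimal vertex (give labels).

(i) and (iv)

Vertices and C = 10u - 11v:
  (68/7, 0) → C = 680/7
  (0, 0) → C = 0
  (178/53, 393/53) → C = -2543/53
  (0, 27/5) → C = -297/5

The maximum is at (68/7, 0). Substituting into each constraint, equality holds for (i) and (iv); the remaining constraints have slack.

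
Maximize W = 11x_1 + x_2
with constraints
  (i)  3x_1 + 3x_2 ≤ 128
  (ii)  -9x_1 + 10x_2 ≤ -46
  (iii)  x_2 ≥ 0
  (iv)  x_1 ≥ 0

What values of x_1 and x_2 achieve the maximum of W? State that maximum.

x_1 = 128/3, x_2 = 0, maximum W = 1408/3

Feasible corners and W = 11x_1 + x_2:
  (1418/57, 338/19) → W = 16612/57
  (128/3, 0) → W = 1408/3
  (46/9, 0) → W = 506/9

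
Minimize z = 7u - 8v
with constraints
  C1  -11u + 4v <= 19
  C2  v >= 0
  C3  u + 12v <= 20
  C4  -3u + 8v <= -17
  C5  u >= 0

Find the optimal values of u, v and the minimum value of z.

u = 17/3, v = 0, minimum z = 119/3

Corner points and z = 7u - 8v:
  (20, 0) → z = 140
  (17/3, 0) → z = 119/3
  (91/11, 43/44) → z = 551/11

The optimum lies where v = 0 and -3u + 8v = -17.
Solving simultaneously gives u = 17/3, v = 0.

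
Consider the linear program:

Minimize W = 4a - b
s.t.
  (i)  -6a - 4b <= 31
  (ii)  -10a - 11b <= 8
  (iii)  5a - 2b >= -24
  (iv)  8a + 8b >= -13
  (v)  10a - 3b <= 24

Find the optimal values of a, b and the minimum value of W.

Extreme points and W = 4a - b:
  (-56/15, 8/3) → W = -88/5
  (12/7, -16/7) → W = 64/7
  (24, 72) → W = 24

a = -56/15, b = 8/3, minimum W = -88/5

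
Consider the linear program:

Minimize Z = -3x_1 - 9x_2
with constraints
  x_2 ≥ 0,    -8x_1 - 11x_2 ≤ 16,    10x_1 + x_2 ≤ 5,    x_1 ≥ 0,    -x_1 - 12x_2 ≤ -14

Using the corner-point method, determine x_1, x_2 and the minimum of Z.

x_1 = 0, x_2 = 5, minimum Z = -45

The binding constraints are 10x_1 + x_2 = 5 and x_1 = 0.
Solving simultaneously gives x_1 = 0, x_2 = 5.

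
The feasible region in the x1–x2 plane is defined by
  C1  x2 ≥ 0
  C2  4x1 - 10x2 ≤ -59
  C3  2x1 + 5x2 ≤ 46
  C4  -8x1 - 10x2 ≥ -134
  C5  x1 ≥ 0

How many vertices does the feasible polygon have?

The feasible vertices (each the meet of two boundaries and inside every other half-plane) are:
  (33/8, 151/20)
  (0, 59/10)
  (0, 46/5)

3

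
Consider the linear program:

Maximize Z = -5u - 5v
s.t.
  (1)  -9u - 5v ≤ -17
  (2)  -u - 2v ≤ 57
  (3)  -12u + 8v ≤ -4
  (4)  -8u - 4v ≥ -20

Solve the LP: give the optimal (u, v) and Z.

Feasible corners and Z = -5u - 5v:
  (13/11, 14/11) → Z = -135/11
  (8, -11) → Z = 15
  (11/7, 13/7) → Z = -120/7

u = 8, v = -11, maximum Z = 15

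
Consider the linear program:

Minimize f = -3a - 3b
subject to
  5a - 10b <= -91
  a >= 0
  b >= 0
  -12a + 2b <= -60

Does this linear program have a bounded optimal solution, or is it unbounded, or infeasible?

From the feasible point (391/55, 696/55), moving in the direction (10, 5) keeps every constraint satisfied while f decreases without bound.

unbounded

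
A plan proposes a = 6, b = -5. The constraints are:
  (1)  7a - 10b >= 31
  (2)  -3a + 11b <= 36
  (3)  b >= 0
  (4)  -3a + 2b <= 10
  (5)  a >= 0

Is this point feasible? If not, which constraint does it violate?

not feasible — violates (3)

Constraint (3): b = -5, which is not ≥ 0. All other constraints are satisfied.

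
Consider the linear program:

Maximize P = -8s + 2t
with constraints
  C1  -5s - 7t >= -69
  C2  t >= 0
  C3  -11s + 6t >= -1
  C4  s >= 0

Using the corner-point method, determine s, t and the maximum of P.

s = 0, t = 69/7, maximum P = 138/7

Vertices and P = -8s + 2t:
  (421/107, 754/107) → P = -1860/107
  (0, 69/7) → P = 138/7
  (1/11, 0) → P = -8/11
  (0, 0) → P = 0

The binding constraints are -5s - 7t = -69 and s = 0.
Solving simultaneously gives s = 0, t = 69/7.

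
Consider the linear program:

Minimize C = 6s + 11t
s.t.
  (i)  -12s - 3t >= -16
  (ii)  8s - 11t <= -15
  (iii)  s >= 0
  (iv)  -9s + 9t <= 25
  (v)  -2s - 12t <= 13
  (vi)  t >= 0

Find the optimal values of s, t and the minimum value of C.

Extreme points and C = 6s + 11t:
  (131/156, 77/39) → C = 2087/78
  (23/45, 148/45) → C = 1766/45
  (0, 15/11) → C = 15
  (0, 25/9) → C = 275/9

s = 0, t = 15/11, minimum C = 15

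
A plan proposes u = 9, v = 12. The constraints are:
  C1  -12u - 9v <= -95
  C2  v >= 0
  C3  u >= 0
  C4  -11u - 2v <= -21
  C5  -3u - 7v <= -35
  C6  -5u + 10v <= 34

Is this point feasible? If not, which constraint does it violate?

not feasible — violates C6

Constraint C6: -5u + 10v = 75, which is not ≤ 34. All other constraints are satisfied.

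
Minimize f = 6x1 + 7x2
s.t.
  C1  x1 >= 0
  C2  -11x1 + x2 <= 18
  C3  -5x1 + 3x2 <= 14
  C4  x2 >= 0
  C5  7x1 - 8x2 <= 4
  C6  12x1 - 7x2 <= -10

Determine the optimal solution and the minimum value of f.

Corner points and f = 6x1 + 7x2:
  (0, 14/3) → f = 98/3
  (0, 10/7) → f = 10
  (68, 118) → f = 1234

At the optimal vertex, x1 = 0 and 12x1 - 7x2 = -10.
Solving simultaneously gives x1 = 0, x2 = 10/7.

x1 = 0, x2 = 10/7, minimum f = 10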